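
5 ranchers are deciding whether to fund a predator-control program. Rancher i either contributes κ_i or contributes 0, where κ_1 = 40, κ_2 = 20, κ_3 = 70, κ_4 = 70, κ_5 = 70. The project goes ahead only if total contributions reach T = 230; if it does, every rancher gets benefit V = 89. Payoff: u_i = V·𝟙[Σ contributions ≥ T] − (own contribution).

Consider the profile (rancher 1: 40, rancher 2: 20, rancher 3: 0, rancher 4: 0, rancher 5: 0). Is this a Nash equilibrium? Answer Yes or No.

Total = 60 < 230: not provided.
Rancher 1 (pledges 40, payoff -40): dropping to 0 → total 20, payoff 0. Profitable deviation.

No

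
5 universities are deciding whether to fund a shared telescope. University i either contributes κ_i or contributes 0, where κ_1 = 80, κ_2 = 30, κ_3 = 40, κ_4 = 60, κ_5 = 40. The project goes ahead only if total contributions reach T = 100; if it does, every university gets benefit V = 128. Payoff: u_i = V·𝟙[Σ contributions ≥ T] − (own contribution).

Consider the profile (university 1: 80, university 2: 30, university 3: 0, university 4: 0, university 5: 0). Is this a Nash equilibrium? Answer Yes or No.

Yes

Total = 110 ≥ 100: provided.
University 1 (pledges 80, payoff 48): dropping to 0 → total 30, payoff 0. No gain.
University 2 (pledges 30, payoff 98): dropping to 0 → total 80, payoff 0. No gain.
University 3 (pledges 0, payoff 128): pledging 40 → total 150, payoff 88. No gain.
University 4 (pledges 0, payoff 128): pledging 60 → total 170, payoff 68. No gain.
University 5 (pledges 0, payoff 128): pledging 40 → total 150, payoff 88. No gain.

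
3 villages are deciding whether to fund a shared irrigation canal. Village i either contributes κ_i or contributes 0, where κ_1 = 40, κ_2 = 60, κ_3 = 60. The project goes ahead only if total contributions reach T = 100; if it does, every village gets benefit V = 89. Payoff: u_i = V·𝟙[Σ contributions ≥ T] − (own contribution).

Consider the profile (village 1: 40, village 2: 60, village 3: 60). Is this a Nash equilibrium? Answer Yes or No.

No

Total = 160 ≥ 100: provided.
Village 1 (pledges 40, payoff 49): dropping to 0 → total 120, payoff 89. Profitable deviation.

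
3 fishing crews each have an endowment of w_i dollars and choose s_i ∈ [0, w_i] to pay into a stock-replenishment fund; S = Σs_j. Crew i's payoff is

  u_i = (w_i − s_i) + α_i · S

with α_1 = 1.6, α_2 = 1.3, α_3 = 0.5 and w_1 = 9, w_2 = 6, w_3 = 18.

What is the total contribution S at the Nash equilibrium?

∂u_i/∂s_i = α_i − 1, so crew i contributes w_i if α_i > 1, else 0.
α_i > 1 for i ∈ {1, 2}; NE contributions (9, 6, 0), S = 15.

15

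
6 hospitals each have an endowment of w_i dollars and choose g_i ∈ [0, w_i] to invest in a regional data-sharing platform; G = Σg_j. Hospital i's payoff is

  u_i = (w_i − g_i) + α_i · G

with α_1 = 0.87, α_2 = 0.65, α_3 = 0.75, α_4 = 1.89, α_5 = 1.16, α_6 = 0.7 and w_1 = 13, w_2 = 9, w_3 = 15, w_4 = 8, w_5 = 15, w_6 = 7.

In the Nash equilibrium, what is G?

∂u_i/∂g_i = α_i − 1, so hospital i contributes w_i if α_i > 1, else 0.
α_i > 1 for i ∈ {4, 5}; NE contributions (0, 0, 0, 8, 15, 0), G = 23.

23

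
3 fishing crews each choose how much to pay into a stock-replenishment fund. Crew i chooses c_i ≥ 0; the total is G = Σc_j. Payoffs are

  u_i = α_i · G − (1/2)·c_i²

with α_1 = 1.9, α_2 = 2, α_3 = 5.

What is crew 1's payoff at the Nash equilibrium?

Crew i's FOC: ∂u_i/∂c_i = α_i − c_i = 0, so c_i* = α_i.
NE contributions = (1.9, 2, 5); G = 8.9.
u_1 = α_1·G − ½·(c_1)² = 1.9·8.9 − ½·1.9² = 15.105.

15.105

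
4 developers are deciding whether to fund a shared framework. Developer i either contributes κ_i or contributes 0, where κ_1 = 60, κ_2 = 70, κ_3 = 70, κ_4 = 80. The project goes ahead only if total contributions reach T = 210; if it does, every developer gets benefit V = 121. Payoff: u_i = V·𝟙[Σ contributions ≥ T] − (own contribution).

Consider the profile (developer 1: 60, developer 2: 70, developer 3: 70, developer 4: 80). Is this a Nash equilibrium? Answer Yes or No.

Total = 280 ≥ 210: provided.
Developer 1 (pledges 60, payoff 61): dropping to 0 → total 220, payoff 121. Profitable deviation.

No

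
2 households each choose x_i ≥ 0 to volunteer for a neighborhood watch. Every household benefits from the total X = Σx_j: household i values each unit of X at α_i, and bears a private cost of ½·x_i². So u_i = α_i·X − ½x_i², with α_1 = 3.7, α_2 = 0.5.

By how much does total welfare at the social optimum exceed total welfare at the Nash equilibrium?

6.97

Household i's FOC: ∂u_i/∂x_i = α_i − x_i = 0, so x_i* = α_i.
NE contributions = (3.7, 0.5); X = 4.2.
W^NE = (Σα)·X − ½Σα_i² = 4.2² − ½·13.94 = 10.67.
Planner sets x_i = Σα_j = 4.2 for every i, so X^SO = 2·4.2 = 8.4.
W^SO = (Σα)·X^SO − ½·2·(Σα)² = (2/2)·4.2² = 17.64.
Deadweight loss = W^SO − W^NE = 6.97.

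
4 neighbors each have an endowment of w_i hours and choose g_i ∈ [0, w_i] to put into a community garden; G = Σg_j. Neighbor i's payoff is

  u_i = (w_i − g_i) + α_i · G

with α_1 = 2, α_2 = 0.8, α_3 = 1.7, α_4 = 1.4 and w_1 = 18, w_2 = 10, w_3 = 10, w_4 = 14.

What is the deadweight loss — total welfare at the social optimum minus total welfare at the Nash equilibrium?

49

∂u_i/∂g_i = α_i − 1, so neighbor i contributes w_i if α_i > 1, else 0.
α_i > 1 for i ∈ {1, 3, 4}; NE contributions (18, 0, 10, 14), G = 42.
W^NE = Σw_i − G^NE + (Σα_i)·G^NE = 52 + 4.9·42 = 257.8.
Planner: ∂(Σu_j)/∂g_i = Σα_j − 1 = 4.9 > 0, so everyone contributes w_i; G^SO = 52, W^SO = 52 + 4.9·52 = 306.8.
Deadweight loss = 49.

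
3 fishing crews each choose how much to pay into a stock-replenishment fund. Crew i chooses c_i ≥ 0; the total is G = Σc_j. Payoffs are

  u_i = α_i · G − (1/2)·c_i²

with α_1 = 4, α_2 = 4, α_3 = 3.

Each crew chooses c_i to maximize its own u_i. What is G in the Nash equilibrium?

Crew i's FOC: ∂u_i/∂c_i = α_i − c_i = 0, so c_i* = α_i.
NE contributions = (4, 4, 3); G = 11.

11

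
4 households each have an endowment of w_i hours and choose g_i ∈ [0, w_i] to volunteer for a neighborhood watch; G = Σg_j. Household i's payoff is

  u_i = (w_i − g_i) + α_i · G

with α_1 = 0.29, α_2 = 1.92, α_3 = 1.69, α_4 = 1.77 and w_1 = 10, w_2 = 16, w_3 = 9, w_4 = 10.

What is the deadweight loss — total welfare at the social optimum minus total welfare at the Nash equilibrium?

46.7

∂u_i/∂g_i = α_i − 1, so household i contributes w_i if α_i > 1, else 0.
α_i > 1 for i ∈ {2, 3, 4}; NE contributions (0, 16, 9, 10), G = 35.
W^NE = Σw_i − G^NE + (Σα_i)·G^NE = 45 + 4.67·35 = 208.45.
Planner: ∂(Σu_j)/∂g_i = Σα_j − 1 = 4.67 > 0, so everyone contributes w_i; G^SO = 45, W^SO = 45 + 4.67·45 = 255.15.
Deadweight loss = 46.7.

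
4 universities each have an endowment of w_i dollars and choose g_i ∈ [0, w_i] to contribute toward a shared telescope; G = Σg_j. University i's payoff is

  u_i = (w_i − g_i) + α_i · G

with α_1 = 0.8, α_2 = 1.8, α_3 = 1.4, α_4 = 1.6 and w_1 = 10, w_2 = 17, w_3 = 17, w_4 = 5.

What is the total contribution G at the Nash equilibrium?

∂u_i/∂g_i = α_i − 1, so university i contributes w_i if α_i > 1, else 0.
α_i > 1 for i ∈ {2, 3, 4}; NE contributions (0, 17, 17, 5), G = 39.

39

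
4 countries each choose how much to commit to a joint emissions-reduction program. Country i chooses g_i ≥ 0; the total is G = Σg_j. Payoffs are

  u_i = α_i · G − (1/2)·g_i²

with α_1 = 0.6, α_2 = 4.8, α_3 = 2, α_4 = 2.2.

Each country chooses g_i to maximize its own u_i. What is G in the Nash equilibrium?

Country i's FOC: ∂u_i/∂g_i = α_i − g_i = 0, so g_i* = α_i.
NE contributions = (0.6, 4.8, 2, 2.2); G = 9.6.

9.6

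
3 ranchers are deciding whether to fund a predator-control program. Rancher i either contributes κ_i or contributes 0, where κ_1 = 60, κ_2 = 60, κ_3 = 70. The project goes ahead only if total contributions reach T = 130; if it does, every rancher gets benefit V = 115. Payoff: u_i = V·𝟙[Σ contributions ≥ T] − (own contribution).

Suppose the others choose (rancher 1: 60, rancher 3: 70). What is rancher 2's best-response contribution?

0

Others' total = 130 ≥ 130; contributing adds cost 60 for no extra benefit.
Best response: 0.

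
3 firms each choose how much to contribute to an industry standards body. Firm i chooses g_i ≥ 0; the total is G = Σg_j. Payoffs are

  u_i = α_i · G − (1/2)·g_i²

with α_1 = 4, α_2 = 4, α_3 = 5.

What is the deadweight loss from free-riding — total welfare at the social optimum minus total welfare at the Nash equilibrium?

113

Firm i's FOC: ∂u_i/∂g_i = α_i − g_i = 0, so g_i* = α_i.
NE contributions = (4, 4, 5); G = 13.
W^NE = (Σα)·G − ½Σα_i² = 13² − ½·57 = 140.5.
Planner sets g_i = Σα_j = 13 for every i, so G^SO = 3·13 = 39.
W^SO = (Σα)·G^SO − ½·3·(Σα)² = (3/2)·13² = 253.5.
Deadweight loss = W^SO − W^NE = 113.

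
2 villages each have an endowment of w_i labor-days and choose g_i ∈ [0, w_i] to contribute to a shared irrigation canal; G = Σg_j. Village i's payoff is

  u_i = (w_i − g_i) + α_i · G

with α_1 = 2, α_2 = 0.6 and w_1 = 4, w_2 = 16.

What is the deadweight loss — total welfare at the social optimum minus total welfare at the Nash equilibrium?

25.6

∂u_i/∂g_i = α_i − 1, so village i contributes w_i if α_i > 1, else 0.
α_i > 1 for i ∈ {1}; NE contributions (4, 0), G = 4.
W^NE = Σw_i − G^NE + (Σα_i)·G^NE = 20 + 1.6·4 = 26.4.
Planner: ∂(Σu_j)/∂g_i = Σα_j − 1 = 1.6 > 0, so everyone contributes w_i; G^SO = 20, W^SO = 20 + 1.6·20 = 52.
Deadweight loss = 25.6.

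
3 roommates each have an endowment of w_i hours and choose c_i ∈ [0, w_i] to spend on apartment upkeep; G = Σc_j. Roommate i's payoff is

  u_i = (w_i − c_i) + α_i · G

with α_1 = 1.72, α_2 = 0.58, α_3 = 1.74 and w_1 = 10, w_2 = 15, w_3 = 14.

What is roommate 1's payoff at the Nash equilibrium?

41.28

∂u_i/∂c_i = α_i − 1, so roommate i contributes w_i if α_i > 1, else 0.
α_i > 1 for i ∈ {1, 3}; NE contributions (10, 0, 14), G = 24.
u_1 = (10 − 10) + 1.72·24 = 41.28.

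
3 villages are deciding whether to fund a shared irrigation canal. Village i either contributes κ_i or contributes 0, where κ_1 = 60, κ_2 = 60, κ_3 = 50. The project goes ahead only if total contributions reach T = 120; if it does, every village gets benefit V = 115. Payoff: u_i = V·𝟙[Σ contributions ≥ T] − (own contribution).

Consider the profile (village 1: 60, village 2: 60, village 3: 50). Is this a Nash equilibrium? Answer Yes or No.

Total = 170 ≥ 120: provided.
Village 1 (pledges 60, payoff 55): dropping to 0 → total 110, payoff 0. No gain.
Village 2 (pledges 60, payoff 55): dropping to 0 → total 110, payoff 0. No gain.
Village 3 (pledges 50, payoff 65): dropping to 0 → total 120, payoff 115. Profitable deviation.

No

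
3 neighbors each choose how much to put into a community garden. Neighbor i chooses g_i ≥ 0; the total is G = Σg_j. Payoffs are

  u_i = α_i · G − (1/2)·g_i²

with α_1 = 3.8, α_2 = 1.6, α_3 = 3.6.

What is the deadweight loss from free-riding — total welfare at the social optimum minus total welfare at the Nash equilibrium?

55.48

Neighbor i's FOC: ∂u_i/∂g_i = α_i − g_i = 0, so g_i* = α_i.
NE contributions = (3.8, 1.6, 3.6); G = 9.
W^NE = (Σα)·G − ½Σα_i² = 9² − ½·29.96 = 66.02.
Planner sets g_i = Σα_j = 9 for every i, so G^SO = 3·9 = 27.
W^SO = (Σα)·G^SO − ½·3·(Σα)² = (3/2)·9² = 121.5.
Deadweight loss = W^SO − W^NE = 55.48.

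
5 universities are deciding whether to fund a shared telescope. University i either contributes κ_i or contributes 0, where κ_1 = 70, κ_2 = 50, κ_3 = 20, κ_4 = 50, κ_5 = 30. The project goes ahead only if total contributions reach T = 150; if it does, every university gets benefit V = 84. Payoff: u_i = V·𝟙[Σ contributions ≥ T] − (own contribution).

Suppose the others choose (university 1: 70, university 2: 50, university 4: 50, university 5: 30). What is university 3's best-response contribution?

Others' total = 200 ≥ 150; contributing adds cost 20 for no extra benefit.
Best response: 0.

0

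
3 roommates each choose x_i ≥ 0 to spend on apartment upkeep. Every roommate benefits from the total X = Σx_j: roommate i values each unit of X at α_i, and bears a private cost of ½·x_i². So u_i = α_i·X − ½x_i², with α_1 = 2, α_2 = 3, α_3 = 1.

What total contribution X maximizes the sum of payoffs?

Planner FOC: ∂(Σu_j)/∂x_i = (Σα_j) − x_i = 0, so x_i^SO = Σα_j = 6 for every i; X^SO = 18.

18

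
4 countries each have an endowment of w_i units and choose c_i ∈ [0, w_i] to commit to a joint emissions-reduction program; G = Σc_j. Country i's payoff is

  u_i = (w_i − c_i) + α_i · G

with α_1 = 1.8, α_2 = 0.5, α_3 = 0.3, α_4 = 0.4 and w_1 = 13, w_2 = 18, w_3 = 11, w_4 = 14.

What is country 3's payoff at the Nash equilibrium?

∂u_i/∂c_i = α_i − 1, so country i contributes w_i if α_i > 1, else 0.
α_i > 1 for i ∈ {1}; NE contributions (13, 0, 0, 0), G = 13.
u_3 = (11 − 0) + 0.3·13 = 14.9.

14.9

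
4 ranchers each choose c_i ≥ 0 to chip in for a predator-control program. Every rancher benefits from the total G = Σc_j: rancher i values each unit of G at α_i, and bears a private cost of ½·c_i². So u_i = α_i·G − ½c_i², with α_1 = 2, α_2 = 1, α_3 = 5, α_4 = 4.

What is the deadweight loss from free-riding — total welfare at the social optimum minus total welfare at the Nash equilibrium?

167

Rancher i's FOC: ∂u_i/∂c_i = α_i − c_i = 0, so c_i* = α_i.
NE contributions = (2, 1, 5, 4); G = 12.
W^NE = (Σα)·G − ½Σα_i² = 12² − ½·46 = 121.
Planner sets c_i = Σα_j = 12 for every i, so G^SO = 4·12 = 48.
W^SO = (Σα)·G^SO − ½·4·(Σα)² = (4/2)·12² = 288.
Deadweight loss = W^SO − W^NE = 167.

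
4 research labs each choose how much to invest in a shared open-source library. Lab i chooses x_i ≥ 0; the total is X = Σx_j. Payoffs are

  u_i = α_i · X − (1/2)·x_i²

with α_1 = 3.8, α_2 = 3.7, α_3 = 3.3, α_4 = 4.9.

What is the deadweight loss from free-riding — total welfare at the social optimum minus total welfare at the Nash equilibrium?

Lab i's FOC: ∂u_i/∂x_i = α_i − x_i = 0, so x_i* = α_i.
NE contributions = (3.8, 3.7, 3.3, 4.9); X = 15.7.
W^NE = (Σα)·X − ½Σα_i² = 15.7² − ½·63.03 = 214.975.
Planner sets x_i = Σα_j = 15.7 for every i, so X^SO = 4·15.7 = 62.8.
W^SO = (Σα)·X^SO − ½·4·(Σα)² = (4/2)·15.7² = 492.98.
Deadweight loss = W^SO − W^NE = 278.005.

278.005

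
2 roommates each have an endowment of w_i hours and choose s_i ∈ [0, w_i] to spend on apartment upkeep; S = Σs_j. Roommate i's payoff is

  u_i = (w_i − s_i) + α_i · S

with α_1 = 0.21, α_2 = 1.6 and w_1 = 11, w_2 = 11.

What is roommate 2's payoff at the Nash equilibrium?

∂u_i/∂s_i = α_i − 1, so roommate i contributes w_i if α_i > 1, else 0.
α_i > 1 for i ∈ {2}; NE contributions (0, 11), S = 11.
u_2 = (11 − 11) + 1.6·11 = 17.6.

17.6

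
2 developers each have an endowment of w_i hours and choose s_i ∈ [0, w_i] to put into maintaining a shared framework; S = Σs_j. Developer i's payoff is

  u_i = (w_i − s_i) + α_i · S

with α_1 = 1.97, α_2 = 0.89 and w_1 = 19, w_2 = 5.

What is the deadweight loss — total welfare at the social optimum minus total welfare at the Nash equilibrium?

∂u_i/∂s_i = α_i − 1, so developer i contributes w_i if α_i > 1, else 0.
α_i > 1 for i ∈ {1}; NE contributions (19, 0), S = 19.
W^NE = Σw_i − S^NE + (Σα_i)·S^NE = 24 + 1.86·19 = 59.34.
Planner: ∂(Σu_j)/∂s_i = Σα_j − 1 = 1.86 > 0, so everyone contributes w_i; S^SO = 24, W^SO = 24 + 1.86·24 = 68.64.
Deadweight loss = 9.3.

9.3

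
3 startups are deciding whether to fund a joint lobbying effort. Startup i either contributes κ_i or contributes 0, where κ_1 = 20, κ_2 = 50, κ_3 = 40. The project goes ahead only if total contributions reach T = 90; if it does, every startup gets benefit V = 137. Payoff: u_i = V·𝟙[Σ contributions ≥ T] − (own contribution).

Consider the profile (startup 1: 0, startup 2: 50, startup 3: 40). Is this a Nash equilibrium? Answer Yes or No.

Yes

Total = 90 ≥ 90: provided.
Startup 1 (pledges 0, payoff 137): pledging 20 → total 110, payoff 117. No gain.
Startup 2 (pledges 50, payoff 87): dropping to 0 → total 40, payoff 0. No gain.
Startup 3 (pledges 40, payoff 97): dropping to 0 → total 50, payoff 0. No gain.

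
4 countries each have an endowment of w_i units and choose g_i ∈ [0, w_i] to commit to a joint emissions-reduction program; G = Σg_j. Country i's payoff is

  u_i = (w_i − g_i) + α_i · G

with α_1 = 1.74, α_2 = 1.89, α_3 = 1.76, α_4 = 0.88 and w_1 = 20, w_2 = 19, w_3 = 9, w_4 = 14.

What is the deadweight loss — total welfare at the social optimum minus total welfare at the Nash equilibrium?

73.78

∂u_i/∂g_i = α_i − 1, so country i contributes w_i if α_i > 1, else 0.
α_i > 1 for i ∈ {1, 2, 3}; NE contributions (20, 19, 9, 0), G = 48.
W^NE = Σw_i − G^NE + (Σα_i)·G^NE = 62 + 5.27·48 = 314.96.
Planner: ∂(Σu_j)/∂g_i = Σα_j − 1 = 5.27 > 0, so everyone contributes w_i; G^SO = 62, W^SO = 62 + 5.27·62 = 388.74.
Deadweight loss = 73.78.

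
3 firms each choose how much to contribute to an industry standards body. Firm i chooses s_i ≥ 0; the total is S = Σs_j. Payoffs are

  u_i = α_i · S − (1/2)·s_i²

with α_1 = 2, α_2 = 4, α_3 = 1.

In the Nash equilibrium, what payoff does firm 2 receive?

20

Firm i's FOC: ∂u_i/∂s_i = α_i − s_i = 0, so s_i* = α_i.
NE contributions = (2, 4, 1); S = 7.
u_2 = α_2·S − ½·(s_2)² = 4·7 − ½·4² = 20.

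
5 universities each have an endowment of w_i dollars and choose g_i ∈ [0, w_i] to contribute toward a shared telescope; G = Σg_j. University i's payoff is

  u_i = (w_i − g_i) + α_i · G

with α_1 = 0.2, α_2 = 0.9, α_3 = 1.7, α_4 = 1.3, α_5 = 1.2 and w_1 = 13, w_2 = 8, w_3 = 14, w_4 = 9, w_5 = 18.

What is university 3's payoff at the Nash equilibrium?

∂u_i/∂g_i = α_i − 1, so university i contributes w_i if α_i > 1, else 0.
α_i > 1 for i ∈ {3, 4, 5}; NE contributions (0, 0, 14, 9, 18), G = 41.
u_3 = (14 − 14) + 1.7·41 = 69.7.

69.7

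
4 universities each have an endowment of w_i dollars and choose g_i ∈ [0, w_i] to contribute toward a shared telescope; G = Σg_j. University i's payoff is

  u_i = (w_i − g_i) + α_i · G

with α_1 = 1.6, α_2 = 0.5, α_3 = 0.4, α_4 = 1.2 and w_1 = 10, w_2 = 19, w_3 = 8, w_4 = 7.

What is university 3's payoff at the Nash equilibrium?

∂u_i/∂g_i = α_i − 1, so university i contributes w_i if α_i > 1, else 0.
α_i > 1 for i ∈ {1, 4}; NE contributions (10, 0, 0, 7), G = 17.
u_3 = (8 − 0) + 0.4·17 = 14.8.

14.8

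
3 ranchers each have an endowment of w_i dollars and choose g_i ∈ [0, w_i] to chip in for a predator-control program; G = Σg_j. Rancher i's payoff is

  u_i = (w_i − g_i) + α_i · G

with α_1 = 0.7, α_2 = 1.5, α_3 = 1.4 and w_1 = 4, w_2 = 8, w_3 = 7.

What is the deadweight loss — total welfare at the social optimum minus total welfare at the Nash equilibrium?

10.4

∂u_i/∂g_i = α_i − 1, so rancher i contributes w_i if α_i > 1, else 0.
α_i > 1 for i ∈ {2, 3}; NE contributions (0, 8, 7), G = 15.
W^NE = Σw_i − G^NE + (Σα_i)·G^NE = 19 + 2.6·15 = 58.
Planner: ∂(Σu_j)/∂g_i = Σα_j − 1 = 2.6 > 0, so everyone contributes w_i; G^SO = 19, W^SO = 19 + 2.6·19 = 68.4.
Deadweight loss = 10.4.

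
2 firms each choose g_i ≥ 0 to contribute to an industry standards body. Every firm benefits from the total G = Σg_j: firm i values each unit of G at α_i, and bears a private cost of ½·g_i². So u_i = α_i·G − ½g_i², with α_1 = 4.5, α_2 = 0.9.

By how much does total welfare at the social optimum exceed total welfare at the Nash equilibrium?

10.53

Firm i's FOC: ∂u_i/∂g_i = α_i − g_i = 0, so g_i* = α_i.
NE contributions = (4.5, 0.9); G = 5.4.
W^NE = (Σα)·G − ½Σα_i² = 5.4² − ½·21.06 = 18.63.
Planner sets g_i = Σα_j = 5.4 for every i, so G^SO = 2·5.4 = 10.8.
W^SO = (Σα)·G^SO − ½·2·(Σα)² = (2/2)·5.4² = 29.16.
Deadweight loss = W^SO − W^NE = 10.53.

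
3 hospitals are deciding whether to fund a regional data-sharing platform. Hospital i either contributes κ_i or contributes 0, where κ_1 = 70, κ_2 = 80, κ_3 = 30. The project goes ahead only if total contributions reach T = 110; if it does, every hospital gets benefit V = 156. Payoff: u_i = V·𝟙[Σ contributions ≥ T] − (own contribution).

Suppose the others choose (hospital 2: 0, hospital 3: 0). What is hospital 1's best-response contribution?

Others' total = 0. Even contributing 70 gives 70 < 110: no benefit either way.
Best response: 0.

0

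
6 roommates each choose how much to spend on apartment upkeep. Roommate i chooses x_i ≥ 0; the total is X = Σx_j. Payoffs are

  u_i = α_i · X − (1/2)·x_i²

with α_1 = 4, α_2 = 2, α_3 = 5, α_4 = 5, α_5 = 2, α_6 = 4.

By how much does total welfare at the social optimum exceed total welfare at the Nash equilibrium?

1013

Roommate i's FOC: ∂u_i/∂x_i = α_i − x_i = 0, so x_i* = α_i.
NE contributions = (4, 2, 5, 5, 2, 4); X = 22.
W^NE = (Σα)·X − ½Σα_i² = 22² − ½·90 = 439.
Planner sets x_i = Σα_j = 22 for every i, so X^SO = 6·22 = 132.
W^SO = (Σα)·X^SO − ½·6·(Σα)² = (6/2)·22² = 1452.
Deadweight loss = W^SO − W^NE = 1013.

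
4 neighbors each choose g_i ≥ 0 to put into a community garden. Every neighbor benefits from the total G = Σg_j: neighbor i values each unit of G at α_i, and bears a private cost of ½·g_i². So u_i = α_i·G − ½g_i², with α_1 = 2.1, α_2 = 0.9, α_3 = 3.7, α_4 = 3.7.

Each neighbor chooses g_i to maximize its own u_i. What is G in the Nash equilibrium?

10.4

Neighbor i's FOC: ∂u_i/∂g_i = α_i − g_i = 0, so g_i* = α_i.
NE contributions = (2.1, 0.9, 3.7, 3.7); G = 10.4.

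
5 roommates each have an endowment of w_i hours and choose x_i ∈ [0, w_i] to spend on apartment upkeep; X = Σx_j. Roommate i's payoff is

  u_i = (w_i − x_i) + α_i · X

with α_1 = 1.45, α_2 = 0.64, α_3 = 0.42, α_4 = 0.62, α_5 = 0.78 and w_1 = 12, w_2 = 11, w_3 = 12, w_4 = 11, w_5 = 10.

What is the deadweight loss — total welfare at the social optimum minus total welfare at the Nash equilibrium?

∂u_i/∂x_i = α_i − 1, so roommate i contributes w_i if α_i > 1, else 0.
α_i > 1 for i ∈ {1}; NE contributions (12, 0, 0, 0, 0), X = 12.
W^NE = Σw_i − X^NE + (Σα_i)·X^NE = 56 + 2.91·12 = 90.92.
Planner: ∂(Σu_j)/∂x_i = Σα_j − 1 = 2.91 > 0, so everyone contributes w_i; X^SO = 56, W^SO = 56 + 2.91·56 = 218.96.
Deadweight loss = 128.04.

128.04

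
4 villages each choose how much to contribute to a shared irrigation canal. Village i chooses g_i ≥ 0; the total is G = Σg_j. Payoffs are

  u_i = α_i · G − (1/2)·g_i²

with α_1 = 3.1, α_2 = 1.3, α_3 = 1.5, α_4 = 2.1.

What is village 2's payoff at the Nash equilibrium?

Village i's FOC: ∂u_i/∂g_i = α_i − g_i = 0, so g_i* = α_i.
NE contributions = (3.1, 1.3, 1.5, 2.1); G = 8.
u_2 = α_2·G − ½·(g_2)² = 1.3·8 − ½·1.3² = 9.555.

9.555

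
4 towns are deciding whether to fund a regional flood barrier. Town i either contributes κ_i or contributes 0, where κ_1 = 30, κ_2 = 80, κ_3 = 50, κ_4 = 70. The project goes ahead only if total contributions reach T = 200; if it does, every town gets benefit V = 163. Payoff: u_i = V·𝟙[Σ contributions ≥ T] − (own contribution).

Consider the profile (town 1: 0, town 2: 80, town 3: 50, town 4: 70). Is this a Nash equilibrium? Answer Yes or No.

Yes

Total = 200 ≥ 200: provided.
Town 1 (pledges 0, payoff 163): pledging 30 → total 230, payoff 133. No gain.
Town 2 (pledges 80, payoff 83): dropping to 0 → total 120, payoff 0. No gain.
Town 3 (pledges 50, payoff 113): dropping to 0 → total 150, payoff 0. No gain.
Town 4 (pledges 70, payoff 93): dropping to 0 → total 130, payoff 0. No gain.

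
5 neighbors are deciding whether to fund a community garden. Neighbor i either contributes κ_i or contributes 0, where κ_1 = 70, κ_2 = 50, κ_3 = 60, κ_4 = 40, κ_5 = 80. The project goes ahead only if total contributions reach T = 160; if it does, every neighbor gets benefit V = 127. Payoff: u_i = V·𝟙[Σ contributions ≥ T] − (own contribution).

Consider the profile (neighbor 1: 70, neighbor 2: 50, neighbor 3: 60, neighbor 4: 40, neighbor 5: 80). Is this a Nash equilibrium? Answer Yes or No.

Total = 300 ≥ 160: provided.
Neighbor 1 (pledges 70, payoff 57): dropping to 0 → total 230, payoff 127. Profitable deviation.

No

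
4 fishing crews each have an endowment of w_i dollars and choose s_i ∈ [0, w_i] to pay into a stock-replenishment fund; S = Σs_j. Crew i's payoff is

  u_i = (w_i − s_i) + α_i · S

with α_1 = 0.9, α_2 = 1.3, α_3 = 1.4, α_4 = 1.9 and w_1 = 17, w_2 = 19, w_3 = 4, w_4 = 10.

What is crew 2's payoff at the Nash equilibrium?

42.9

∂u_i/∂s_i = α_i − 1, so crew i contributes w_i if α_i > 1, else 0.
α_i > 1 for i ∈ {2, 3, 4}; NE contributions (0, 19, 4, 10), S = 33.
u_2 = (19 − 19) + 1.3·33 = 42.9.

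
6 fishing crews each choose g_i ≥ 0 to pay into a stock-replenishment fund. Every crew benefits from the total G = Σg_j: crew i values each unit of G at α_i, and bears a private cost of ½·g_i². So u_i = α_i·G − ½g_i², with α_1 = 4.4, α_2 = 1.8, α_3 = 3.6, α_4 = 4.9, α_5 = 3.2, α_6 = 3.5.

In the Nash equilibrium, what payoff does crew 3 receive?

70.56

Crew i's FOC: ∂u_i/∂g_i = α_i − g_i = 0, so g_i* = α_i.
NE contributions = (4.4, 1.8, 3.6, 4.9, 3.2, 3.5); G = 21.4.
u_3 = α_3·G − ½·(g_3)² = 3.6·21.4 − ½·3.6² = 70.56.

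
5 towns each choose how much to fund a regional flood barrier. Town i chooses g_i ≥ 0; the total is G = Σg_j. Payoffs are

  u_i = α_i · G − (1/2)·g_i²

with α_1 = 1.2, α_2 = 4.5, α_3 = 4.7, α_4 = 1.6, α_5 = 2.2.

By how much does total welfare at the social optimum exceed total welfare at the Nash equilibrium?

Town i's FOC: ∂u_i/∂g_i = α_i − g_i = 0, so g_i* = α_i.
NE contributions = (1.2, 4.5, 4.7, 1.6, 2.2); G = 14.2.
W^NE = (Σα)·G − ½Σα_i² = 14.2² − ½·51.18 = 176.05.
Planner sets g_i = Σα_j = 14.2 for every i, so G^SO = 5·14.2 = 71.
W^SO = (Σα)·G^SO − ½·5·(Σα)² = (5/2)·14.2² = 504.1.
Deadweight loss = W^SO − W^NE = 328.05.

328.05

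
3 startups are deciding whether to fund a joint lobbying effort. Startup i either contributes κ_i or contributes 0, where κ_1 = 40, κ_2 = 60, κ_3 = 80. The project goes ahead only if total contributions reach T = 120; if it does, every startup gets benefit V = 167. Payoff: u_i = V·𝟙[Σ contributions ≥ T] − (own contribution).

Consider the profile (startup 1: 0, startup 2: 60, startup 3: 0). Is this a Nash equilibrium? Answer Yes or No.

No

Total = 60 < 120: not provided.
Startup 1 (pledges 0, payoff 0): pledging 40 → total 100, payoff -40. No gain.
Startup 2 (pledges 60, payoff -60): dropping to 0 → total 0, payoff 0. Profitable deviation.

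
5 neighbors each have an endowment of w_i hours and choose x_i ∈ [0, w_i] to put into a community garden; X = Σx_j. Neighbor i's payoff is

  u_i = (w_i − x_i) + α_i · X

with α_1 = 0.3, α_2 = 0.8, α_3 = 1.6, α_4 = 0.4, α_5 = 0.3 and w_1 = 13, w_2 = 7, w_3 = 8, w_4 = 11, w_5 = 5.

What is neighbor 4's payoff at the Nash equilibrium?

14.2

∂u_i/∂x_i = α_i − 1, so neighbor i contributes w_i if α_i > 1, else 0.
α_i > 1 for i ∈ {3}; NE contributions (0, 0, 8, 0, 0), X = 8.
u_4 = (11 − 0) + 0.4·8 = 14.2.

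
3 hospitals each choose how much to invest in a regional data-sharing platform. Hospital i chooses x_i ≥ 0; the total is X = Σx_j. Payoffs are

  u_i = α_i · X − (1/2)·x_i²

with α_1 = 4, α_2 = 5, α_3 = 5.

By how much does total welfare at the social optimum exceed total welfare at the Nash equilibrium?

131

Hospital i's FOC: ∂u_i/∂x_i = α_i − x_i = 0, so x_i* = α_i.
NE contributions = (4, 5, 5); X = 14.
W^NE = (Σα)·X − ½Σα_i² = 14² − ½·66 = 163.
Planner sets x_i = Σα_j = 14 for every i, so X^SO = 3·14 = 42.
W^SO = (Σα)·X^SO − ½·3·(Σα)² = (3/2)·14² = 294.
Deadweight loss = W^SO − W^NE = 131.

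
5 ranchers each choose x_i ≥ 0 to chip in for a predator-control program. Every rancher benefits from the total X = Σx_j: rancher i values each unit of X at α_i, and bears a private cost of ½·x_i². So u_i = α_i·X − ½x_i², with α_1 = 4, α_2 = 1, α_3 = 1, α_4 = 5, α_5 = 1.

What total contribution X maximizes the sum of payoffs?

Planner FOC: ∂(Σu_j)/∂x_i = (Σα_j) − x_i = 0, so x_i^SO = Σα_j = 12 for every i; X^SO = 60.

60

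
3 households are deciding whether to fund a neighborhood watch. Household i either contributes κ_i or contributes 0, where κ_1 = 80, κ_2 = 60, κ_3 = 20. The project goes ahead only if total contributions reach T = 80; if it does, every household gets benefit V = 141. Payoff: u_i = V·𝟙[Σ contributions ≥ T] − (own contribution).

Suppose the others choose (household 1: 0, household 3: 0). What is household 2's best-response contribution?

0

Others' total = 0. Even contributing 60 gives 60 < 80: no benefit either way.
Best response: 0.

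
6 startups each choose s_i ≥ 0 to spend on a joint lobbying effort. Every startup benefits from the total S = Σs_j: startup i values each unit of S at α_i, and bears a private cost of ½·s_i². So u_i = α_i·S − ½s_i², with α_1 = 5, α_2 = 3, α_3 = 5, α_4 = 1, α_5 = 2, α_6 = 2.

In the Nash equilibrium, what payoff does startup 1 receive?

Startup i's FOC: ∂u_i/∂s_i = α_i − s_i = 0, so s_i* = α_i.
NE contributions = (5, 3, 5, 1, 2, 2); S = 18.
u_1 = α_1·S − ½·(s_1)² = 5·18 − ½·5² = 77.5.

77.5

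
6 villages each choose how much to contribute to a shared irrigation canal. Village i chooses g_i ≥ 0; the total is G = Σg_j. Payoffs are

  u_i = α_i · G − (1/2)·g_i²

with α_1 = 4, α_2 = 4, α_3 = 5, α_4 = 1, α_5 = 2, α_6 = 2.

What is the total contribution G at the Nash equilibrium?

Village i's FOC: ∂u_i/∂g_i = α_i − g_i = 0, so g_i* = α_i.
NE contributions = (4, 4, 5, 1, 2, 2); G = 18.

18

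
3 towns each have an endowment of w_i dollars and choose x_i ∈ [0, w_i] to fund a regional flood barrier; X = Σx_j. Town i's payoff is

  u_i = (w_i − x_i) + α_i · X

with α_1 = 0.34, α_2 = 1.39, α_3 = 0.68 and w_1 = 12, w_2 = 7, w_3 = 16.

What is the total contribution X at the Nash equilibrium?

7

∂u_i/∂x_i = α_i − 1, so town i contributes w_i if α_i > 1, else 0.
α_i > 1 for i ∈ {2}; NE contributions (0, 7, 0), X = 7.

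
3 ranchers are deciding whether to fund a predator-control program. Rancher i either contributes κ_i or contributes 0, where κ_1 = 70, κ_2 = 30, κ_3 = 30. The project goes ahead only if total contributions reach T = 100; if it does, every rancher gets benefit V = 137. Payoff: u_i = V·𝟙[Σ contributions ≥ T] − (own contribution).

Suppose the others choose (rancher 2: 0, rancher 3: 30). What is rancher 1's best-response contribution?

Others' total = 30. Contributing 70 brings total to 100 ≥ 100: gain V − κ_1 = 67.
Best response: 70.

70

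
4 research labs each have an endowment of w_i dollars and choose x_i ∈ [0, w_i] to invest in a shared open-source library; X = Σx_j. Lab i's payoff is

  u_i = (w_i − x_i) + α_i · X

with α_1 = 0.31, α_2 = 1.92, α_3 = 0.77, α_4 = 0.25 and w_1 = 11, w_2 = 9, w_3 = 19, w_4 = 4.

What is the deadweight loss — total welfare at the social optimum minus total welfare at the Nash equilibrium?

76.5

∂u_i/∂x_i = α_i − 1, so lab i contributes w_i if α_i > 1, else 0.
α_i > 1 for i ∈ {2}; NE contributions (0, 9, 0, 0), X = 9.
W^NE = Σw_i − X^NE + (Σα_i)·X^NE = 43 + 2.25·9 = 63.25.
Planner: ∂(Σu_j)/∂x_i = Σα_j − 1 = 2.25 > 0, so everyone contributes w_i; X^SO = 43, W^SO = 43 + 2.25·43 = 139.75.
Deadweight loss = 76.5.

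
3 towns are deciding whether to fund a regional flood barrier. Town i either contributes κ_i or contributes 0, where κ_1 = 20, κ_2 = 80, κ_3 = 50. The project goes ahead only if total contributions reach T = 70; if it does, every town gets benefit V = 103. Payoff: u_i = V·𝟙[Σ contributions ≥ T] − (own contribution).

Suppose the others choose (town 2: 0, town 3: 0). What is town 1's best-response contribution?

0

Others' total = 0. Even contributing 20 gives 20 < 70: no benefit either way.
Best response: 0.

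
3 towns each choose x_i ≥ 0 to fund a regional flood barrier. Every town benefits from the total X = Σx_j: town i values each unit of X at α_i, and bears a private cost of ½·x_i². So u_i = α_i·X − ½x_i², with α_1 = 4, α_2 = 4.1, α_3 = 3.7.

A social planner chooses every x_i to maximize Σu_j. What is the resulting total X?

35.4

Planner FOC: ∂(Σu_j)/∂x_i = (Σα_j) − x_i = 0, so x_i^SO = Σα_j = 11.8 for every i; X^SO = 35.4.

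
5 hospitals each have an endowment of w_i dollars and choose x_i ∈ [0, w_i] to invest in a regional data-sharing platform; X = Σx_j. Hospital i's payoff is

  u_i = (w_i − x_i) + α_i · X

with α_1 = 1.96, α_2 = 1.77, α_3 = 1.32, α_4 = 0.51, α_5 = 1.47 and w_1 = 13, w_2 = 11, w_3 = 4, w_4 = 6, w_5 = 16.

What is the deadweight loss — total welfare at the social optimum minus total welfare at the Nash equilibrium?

∂u_i/∂x_i = α_i − 1, so hospital i contributes w_i if α_i > 1, else 0.
α_i > 1 for i ∈ {1, 2, 3, 5}; NE contributions (13, 11, 4, 0, 16), X = 44.
W^NE = Σw_i − X^NE + (Σα_i)·X^NE = 50 + 6.03·44 = 315.32.
Planner: ∂(Σu_j)/∂x_i = Σα_j − 1 = 6.03 > 0, so everyone contributes w_i; X^SO = 50, W^SO = 50 + 6.03·50 = 351.5.
Deadweight loss = 36.18.

36.18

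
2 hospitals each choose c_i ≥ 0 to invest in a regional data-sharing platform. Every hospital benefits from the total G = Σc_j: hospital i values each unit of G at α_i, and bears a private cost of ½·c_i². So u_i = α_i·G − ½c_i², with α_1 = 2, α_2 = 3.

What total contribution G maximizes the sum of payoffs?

Planner FOC: ∂(Σu_j)/∂c_i = (Σα_j) − c_i = 0, so c_i^SO = Σα_j = 5 for every i; G^SO = 10.

10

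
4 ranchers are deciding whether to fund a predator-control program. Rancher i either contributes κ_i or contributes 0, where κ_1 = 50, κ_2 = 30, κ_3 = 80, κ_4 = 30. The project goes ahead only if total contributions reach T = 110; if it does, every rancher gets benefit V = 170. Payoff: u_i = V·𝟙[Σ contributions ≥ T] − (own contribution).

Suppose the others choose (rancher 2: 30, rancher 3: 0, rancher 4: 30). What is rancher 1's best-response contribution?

Others' total = 60. Contributing 50 brings total to 110 ≥ 110: gain V − κ_1 = 120.
Best response: 50.

50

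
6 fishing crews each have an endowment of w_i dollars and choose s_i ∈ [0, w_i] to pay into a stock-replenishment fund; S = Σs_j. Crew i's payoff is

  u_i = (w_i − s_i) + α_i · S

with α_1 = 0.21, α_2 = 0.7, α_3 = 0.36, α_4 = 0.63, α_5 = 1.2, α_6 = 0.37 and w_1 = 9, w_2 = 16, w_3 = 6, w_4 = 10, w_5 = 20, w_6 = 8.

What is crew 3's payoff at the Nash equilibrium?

∂u_i/∂s_i = α_i − 1, so crew i contributes w_i if α_i > 1, else 0.
α_i > 1 for i ∈ {5}; NE contributions (0, 0, 0, 0, 20, 0), S = 20.
u_3 = (6 − 0) + 0.36·20 = 13.2.

13.2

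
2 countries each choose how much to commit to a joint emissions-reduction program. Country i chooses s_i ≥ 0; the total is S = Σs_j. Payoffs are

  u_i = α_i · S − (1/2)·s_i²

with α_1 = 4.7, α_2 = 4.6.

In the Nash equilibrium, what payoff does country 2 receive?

32.2

Country i's FOC: ∂u_i/∂s_i = α_i − s_i = 0, so s_i* = α_i.
NE contributions = (4.7, 4.6); S = 9.3.
u_2 = α_2·S − ½·(s_2)² = 4.6·9.3 − ½·4.6² = 32.2.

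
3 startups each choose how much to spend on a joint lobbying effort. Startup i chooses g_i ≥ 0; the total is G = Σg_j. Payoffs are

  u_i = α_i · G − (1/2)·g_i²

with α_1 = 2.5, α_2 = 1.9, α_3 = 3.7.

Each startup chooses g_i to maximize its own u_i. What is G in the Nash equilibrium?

Startup i's FOC: ∂u_i/∂g_i = α_i − g_i = 0, so g_i* = α_i.
NE contributions = (2.5, 1.9, 3.7); G = 8.1.

8.1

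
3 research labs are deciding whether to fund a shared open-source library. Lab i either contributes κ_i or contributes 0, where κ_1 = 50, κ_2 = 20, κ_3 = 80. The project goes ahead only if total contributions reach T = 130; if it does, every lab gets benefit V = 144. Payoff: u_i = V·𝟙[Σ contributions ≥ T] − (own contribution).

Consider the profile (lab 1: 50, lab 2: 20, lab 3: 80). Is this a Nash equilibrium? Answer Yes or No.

Total = 150 ≥ 130: provided.
Lab 1 (pledges 50, payoff 94): dropping to 0 → total 100, payoff 0. No gain.
Lab 2 (pledges 20, payoff 124): dropping to 0 → total 130, payoff 144. Profitable deviation.

No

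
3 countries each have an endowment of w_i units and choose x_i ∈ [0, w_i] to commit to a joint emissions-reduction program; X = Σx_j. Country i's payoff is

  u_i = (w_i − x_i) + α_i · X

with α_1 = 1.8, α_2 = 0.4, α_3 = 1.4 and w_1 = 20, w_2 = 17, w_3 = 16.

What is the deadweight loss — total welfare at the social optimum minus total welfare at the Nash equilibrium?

44.2

∂u_i/∂x_i = α_i − 1, so country i contributes w_i if α_i > 1, else 0.
α_i > 1 for i ∈ {1, 3}; NE contributions (20, 0, 16), X = 36.
W^NE = Σw_i − X^NE + (Σα_i)·X^NE = 53 + 2.6·36 = 146.6.
Planner: ∂(Σu_j)/∂x_i = Σα_j − 1 = 2.6 > 0, so everyone contributes w_i; X^SO = 53, W^SO = 53 + 2.6·53 = 190.8.
Deadweight loss = 44.2.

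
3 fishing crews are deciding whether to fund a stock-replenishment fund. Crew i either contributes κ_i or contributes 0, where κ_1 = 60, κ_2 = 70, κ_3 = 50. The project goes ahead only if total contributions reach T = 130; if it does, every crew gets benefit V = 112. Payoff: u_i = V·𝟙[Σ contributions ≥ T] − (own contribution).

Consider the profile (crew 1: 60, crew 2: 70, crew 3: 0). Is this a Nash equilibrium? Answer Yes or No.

Total = 130 ≥ 130: provided.
Crew 1 (pledges 60, payoff 52): dropping to 0 → total 70, payoff 0. No gain.
Crew 2 (pledges 70, payoff 42): dropping to 0 → total 60, payoff 0. No gain.
Crew 3 (pledges 0, payoff 112): pledging 50 → total 180, payoff 62. No gain.

Yes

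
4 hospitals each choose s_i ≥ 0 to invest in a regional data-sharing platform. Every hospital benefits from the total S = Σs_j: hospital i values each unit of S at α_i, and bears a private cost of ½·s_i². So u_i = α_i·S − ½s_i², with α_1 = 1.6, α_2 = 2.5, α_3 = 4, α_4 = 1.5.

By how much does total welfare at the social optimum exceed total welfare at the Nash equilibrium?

105.69

Hospital i's FOC: ∂u_i/∂s_i = α_i − s_i = 0, so s_i* = α_i.
NE contributions = (1.6, 2.5, 4, 1.5); S = 9.6.
W^NE = (Σα)·S − ½Σα_i² = 9.6² − ½·27.06 = 78.63.
Planner sets s_i = Σα_j = 9.6 for every i, so S^SO = 4·9.6 = 38.4.
W^SO = (Σα)·S^SO − ½·4·(Σα)² = (4/2)·9.6² = 184.32.
Deadweight loss = W^SO − W^NE = 105.69.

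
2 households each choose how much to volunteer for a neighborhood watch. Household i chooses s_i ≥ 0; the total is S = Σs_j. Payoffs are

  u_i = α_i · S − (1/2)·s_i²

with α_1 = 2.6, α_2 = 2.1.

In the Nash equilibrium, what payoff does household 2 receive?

7.665

Household i's FOC: ∂u_i/∂s_i = α_i − s_i = 0, so s_i* = α_i.
NE contributions = (2.6, 2.1); S = 4.7.
u_2 = α_2·S − ½·(s_2)² = 2.1·4.7 − ½·2.1² = 7.665.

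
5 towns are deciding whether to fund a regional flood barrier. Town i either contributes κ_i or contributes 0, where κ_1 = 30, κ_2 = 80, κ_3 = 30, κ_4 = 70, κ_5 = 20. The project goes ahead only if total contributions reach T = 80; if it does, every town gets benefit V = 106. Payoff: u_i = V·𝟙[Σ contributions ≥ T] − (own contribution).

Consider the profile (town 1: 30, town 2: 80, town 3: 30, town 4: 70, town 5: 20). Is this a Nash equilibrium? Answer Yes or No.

Total = 230 ≥ 80: provided.
Town 1 (pledges 30, payoff 76): dropping to 0 → total 200, payoff 106. Profitable deviation.

No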